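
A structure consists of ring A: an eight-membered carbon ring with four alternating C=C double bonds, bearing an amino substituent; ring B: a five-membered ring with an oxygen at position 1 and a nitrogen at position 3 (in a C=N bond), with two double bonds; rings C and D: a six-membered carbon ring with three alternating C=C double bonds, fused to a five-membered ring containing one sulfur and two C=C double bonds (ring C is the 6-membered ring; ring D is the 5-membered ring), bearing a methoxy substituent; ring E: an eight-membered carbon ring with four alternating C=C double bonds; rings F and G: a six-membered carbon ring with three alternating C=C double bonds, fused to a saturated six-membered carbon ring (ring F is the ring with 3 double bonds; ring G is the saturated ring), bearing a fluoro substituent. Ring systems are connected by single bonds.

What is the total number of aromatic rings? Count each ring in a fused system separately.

Ring A has only sp² ring atoms; a planar conformation would have a fully conjugated π system of 8 electrons. But 8 = 4(2), which is 4n not 4n+2, so ring A is not aromatic (cyclooctatetraene) — cyclooctatetraene distorts into a non-planar tub to avoid antiaromaticity.
Ring B is planar and fully conjugated; 2 ring double bonds (4 π electrons) plus a heteroatom lone pair (2) give 6 π electrons. Since 6 = 4n+2 (n=1), ring B is aromatic (oxazole).
Rings C and D form a fused bicyclic system (with one sulfur) with 9 sp² atoms and 10 π electrons from ring double bonds plus a heteroatom lone pair. 10 = 4(2)+2, so the system is aromatic and both rings count as aromatic (benzothiophene).
Ring E has only sp² ring atoms; a planar conformation would have a fully conjugated π system of 8 electrons. But 8 = 4(2), which is 4n not 4n+2, so ring E is not aromatic (cyclooctatetraene) — cyclooctatetraene distorts into a non-planar tub to avoid antiaromaticity.
Ring F is planar and fully conjugated; 3 ring double bonds give 6 π electrons. That satisfies 4n+2 with n=1, so ring F is aromatic (benzene ring).
Ring G has four sp³ carbons, so it is not fully conjugated — not aromatic (cyclohexane ring).
Aromatic: B, C, D, F. Total: 4.

4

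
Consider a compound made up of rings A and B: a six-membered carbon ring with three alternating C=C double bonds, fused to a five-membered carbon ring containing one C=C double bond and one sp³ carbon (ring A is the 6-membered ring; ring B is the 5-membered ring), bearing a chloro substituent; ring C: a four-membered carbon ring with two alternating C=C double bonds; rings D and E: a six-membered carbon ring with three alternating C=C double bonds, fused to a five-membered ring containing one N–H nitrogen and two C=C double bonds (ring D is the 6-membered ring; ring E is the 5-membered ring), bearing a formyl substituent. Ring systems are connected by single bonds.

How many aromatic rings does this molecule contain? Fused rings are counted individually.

Ring A is planar and fully conjugated; 3 ring double bonds give 6 π electrons. 6 = 4(1)+2, so ring A is aromatic (benzene ring).
Ring B has one sp³ carbon, so it is not fully conjugated — not aromatic (cyclopentene ring).
Ring C has only sp² ring atoms; a planar conformation would have a fully conjugated π system of 4 electrons. But 4 = 4(1), which is 4n not 4n+2, so ring C is not aromatic (cyclobutadiene) — cyclobutadiene is antiaromatic and distorts to a rectangle.
Rings D and E form a fused bicyclic system (with one N–H) with 9 sp² atoms and 10 π electrons from ring double bonds plus a heteroatom lone pair. 10 = 4(2)+2, so the system is aromatic and both rings count as aromatic (indole).
Aromatic: A, D, E. Total: 3.

3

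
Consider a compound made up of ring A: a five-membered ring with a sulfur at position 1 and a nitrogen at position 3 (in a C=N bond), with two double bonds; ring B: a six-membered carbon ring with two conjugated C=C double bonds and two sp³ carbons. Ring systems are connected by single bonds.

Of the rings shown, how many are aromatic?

1

Ring A is fully conjugated (every ring atom contributes a p orbital); 2 ring double bonds (4 π electrons) plus a heteroatom lone pair (2) give 6 π electrons. Since 6 = 4n+2 (n=1), ring A is aromatic (thiazole).
Ring B has two sp³ carbons, so it is not fully conjugated — not aromatic (1,3-cyclohexadiene).
Aromatic: A. Total: 1.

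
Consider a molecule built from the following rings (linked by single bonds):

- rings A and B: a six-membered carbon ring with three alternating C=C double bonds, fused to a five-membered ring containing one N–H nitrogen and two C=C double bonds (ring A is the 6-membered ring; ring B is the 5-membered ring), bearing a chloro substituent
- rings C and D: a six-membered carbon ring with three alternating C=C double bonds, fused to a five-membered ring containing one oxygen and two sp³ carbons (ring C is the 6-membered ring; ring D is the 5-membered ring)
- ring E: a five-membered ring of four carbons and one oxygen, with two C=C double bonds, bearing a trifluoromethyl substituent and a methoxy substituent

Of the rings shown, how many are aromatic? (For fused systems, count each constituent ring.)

4

Rings A and B form a fused bicyclic system (with one N–H) with 9 sp² atoms and 10 π electrons from ring double bonds plus a heteroatom lone pair. 10 = 4(2)+2, so the system is aromatic and both rings count as aromatic (indole).
Ring C has a continuous p-orbital overlap around the ring; 3 ring double bonds give 6 π electrons. Since 6 = 4n+2 (n=1), ring C is aromatic (benzene ring).
Ring D has two sp³ carbons, so it is not fully conjugated — not aromatic (oxolane ring).
Ring E is fully conjugated (every ring atom contributes a p orbital); 2 ring double bonds (4 π electrons) plus a heteroatom lone pair (2) give 6 π electrons. That satisfies 4n+2 with n=1, so ring E is aromatic (furan).
Aromatic: A, B, C, E. Total: 4.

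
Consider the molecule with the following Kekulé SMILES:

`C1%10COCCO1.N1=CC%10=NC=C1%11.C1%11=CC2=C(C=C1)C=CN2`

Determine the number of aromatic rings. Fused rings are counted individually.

3

The SMILES encodes a six-membered saturated ring with oxygens at positions 1 and 4; a six-membered ring with nitrogens at positions 1 and 4 and three alternating double bonds; a six-membered carbon ring with three alternating C=C double bonds, fused to a five-membered ring containing one N–H nitrogen and two C=C double bonds.
The 6-membered ring with two oxygens (1,4) has only sp³ atoms, so it is not fully conjugated — not aromatic (1,4-dioxane).
The 6-membered ring with two nitrogens (1,4) is planar and fully conjugated; 3 ring double bonds give 6 π electrons. 6 = 4(1)+2, so it is aromatic (pyrazine).
The fused 6/5-membered bicyclic (with one N–H) is a single π system with 9 sp² atoms and 10 π electrons from ring double bonds plus a heteroatom lone pair. 10 = 4(2)+2, so the system is aromatic and both rings count as aromatic (indole).
3 of the 4 rings are aromatic. Total: 3.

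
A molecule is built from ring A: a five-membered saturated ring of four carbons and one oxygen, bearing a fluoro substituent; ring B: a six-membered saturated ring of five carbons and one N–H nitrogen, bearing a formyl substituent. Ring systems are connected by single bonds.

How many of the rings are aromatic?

0

Ring A has only sp³ atoms, so it is not fully conjugated — not aromatic (tetrahydrofuran).
Ring B has only sp³ atoms, so it is not fully conjugated — not aromatic (piperidine).
No ring is aromatic. Total: 0.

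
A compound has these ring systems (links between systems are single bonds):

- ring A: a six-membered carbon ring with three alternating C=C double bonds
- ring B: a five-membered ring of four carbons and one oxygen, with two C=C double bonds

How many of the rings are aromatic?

2

Ring A has a continuous p-orbital overlap around the ring; 3 ring double bonds give 6 π electrons. 6 = 4(1)+2, so ring A is aromatic (benzene).
Ring B is planar and fully conjugated; 2 ring double bonds (4 π electrons) plus a heteroatom lone pair (2) give 6 π electrons. 6 = 4(1)+2, so ring B is aromatic (furan).
Aromatic: A, B. Total: 2.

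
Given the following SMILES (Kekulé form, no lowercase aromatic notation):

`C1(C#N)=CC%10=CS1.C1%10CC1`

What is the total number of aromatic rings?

1

The SMILES encodes a five-membered ring of four carbons and one sulfur, with two C=C double bonds; a three-membered saturated carbon ring.
The 5-membered ring with one sulfur has a continuous p-orbital overlap around the ring; 2 ring double bonds (4 π electrons) plus a heteroatom lone pair (2) give 6 π electrons. That satisfies 4n+2 with n=1, so it is aromatic (thiophene).
The 3-membered ring has only sp³ atoms, so it is not fully conjugated — not aromatic (cyclopropane).
1 of the 2 rings is aromatic. Total: 1.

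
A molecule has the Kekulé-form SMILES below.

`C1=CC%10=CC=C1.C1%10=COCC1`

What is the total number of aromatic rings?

The SMILES encodes a six-membered carbon ring with three alternating C=C double bonds; a five-membered ring of four carbons and one oxygen, with one C=C double bond and two sp³ carbons.
The 6-membered ring has a continuous p-orbital overlap around the ring; 3 ring double bonds give 6 π electrons. Since 6 = 4n+2 (n=1), it is aromatic (benzene).
The 5-membered ring with one oxygen has two sp³ carbons, so it is not fully conjugated — not aromatic (2,3-dihydrofuran).
1 of the 2 rings is aromatic. Total: 1.

1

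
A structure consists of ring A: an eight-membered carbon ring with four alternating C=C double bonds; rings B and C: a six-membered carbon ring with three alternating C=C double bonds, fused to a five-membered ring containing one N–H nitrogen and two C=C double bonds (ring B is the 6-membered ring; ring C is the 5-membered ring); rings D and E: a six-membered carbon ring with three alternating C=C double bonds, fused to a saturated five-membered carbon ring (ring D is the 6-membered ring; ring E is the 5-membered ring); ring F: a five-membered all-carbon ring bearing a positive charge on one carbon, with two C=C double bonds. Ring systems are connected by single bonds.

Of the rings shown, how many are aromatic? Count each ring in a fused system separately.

Ring A has only sp² ring atoms; a planar conformation would have a fully conjugated π system of 8 electrons. But 8 = 4(2), which is 4n not 4n+2, so ring A is not aromatic (cyclooctatetraene) — cyclooctatetraene distorts into a non-planar tub to avoid antiaromaticity.
Rings B and C form a fused bicyclic system (with one N–H) with 9 sp² atoms and 10 π electrons from ring double bonds plus a heteroatom lone pair. 10 = 4(2)+2, so the system is aromatic and both rings count as aromatic (indole).
Ring D is planar and fully conjugated; 3 ring double bonds give 6 π electrons. That satisfies 4n+2 with n=1, so ring D is aromatic (benzene ring).
Ring E has three sp³ carbons, so it is not fully conjugated — not aromatic (cyclopentane ring).
Ring F has only sp² ring atoms; a planar conformation would have a fully conjugated π system of 4 electrons. But 4 = 4(1), which is 4n not 4n+2, so ring F is not aromatic (cyclopentadienyl cation).
Aromatic: B, C, D. Total: 3.

3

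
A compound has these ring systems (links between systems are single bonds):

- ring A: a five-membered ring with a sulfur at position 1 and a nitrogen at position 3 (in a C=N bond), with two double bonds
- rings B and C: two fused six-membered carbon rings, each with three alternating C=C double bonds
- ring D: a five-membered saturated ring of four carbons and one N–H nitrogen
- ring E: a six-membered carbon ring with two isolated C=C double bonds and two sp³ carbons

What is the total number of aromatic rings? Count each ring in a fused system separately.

3

Ring A has a continuous p-orbital overlap around the ring; 2 ring double bonds (4 π electrons) plus a heteroatom lone pair (2) give 6 π electrons. Since 6 = 4n+2 (n=1), ring A is aromatic (thiazole).
Rings B and C form a fused bicyclic system with 10 sp² atoms and 10 π electrons from ring double bonds. 10 = 4(2)+2, so the system is aromatic and both rings count as aromatic (naphthalene).
Ring D has only sp³ atoms, so it is not fully conjugated — not aromatic (pyrrolidine).
Ring E has two sp³ carbons, so it is not fully conjugated — not aromatic (1,4-cyclohexadiene).
Aromatic: A, B, C. Total: 3.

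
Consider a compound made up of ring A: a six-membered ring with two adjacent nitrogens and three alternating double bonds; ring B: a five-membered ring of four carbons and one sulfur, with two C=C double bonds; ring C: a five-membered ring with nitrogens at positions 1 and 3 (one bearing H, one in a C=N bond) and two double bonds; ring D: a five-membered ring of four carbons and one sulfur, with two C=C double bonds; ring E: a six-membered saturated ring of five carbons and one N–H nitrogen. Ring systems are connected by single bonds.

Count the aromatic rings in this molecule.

4

Ring A is planar and fully conjugated; 3 ring double bonds give 6 π electrons. 6 = 4(1)+2, so ring A is aromatic (pyridazine).
Ring B is fully conjugated (every ring atom contributes a p orbital); 2 ring double bonds (4 π electrons) plus a heteroatom lone pair (2) give 6 π electrons. Since 6 = 4n+2 (n=1), ring B is aromatic (thiophene).
Ring C has a continuous p-orbital overlap around the ring; 2 ring double bonds (4 π electrons) plus a heteroatom lone pair (2) give 6 π electrons. Since 6 = 4n+2 (n=1), ring C is aromatic (imidazole).
Ring D has a continuous p-orbital overlap around the ring; 2 ring double bonds (4 π electrons) plus a heteroatom lone pair (2) give 6 π electrons. That satisfies 4n+2 with n=1, so ring D is aromatic (thiophene).
Ring E has only sp³ atoms, so it is not fully conjugated — not aromatic (piperidine).
Aromatic: A, B, C, D. Total: 4.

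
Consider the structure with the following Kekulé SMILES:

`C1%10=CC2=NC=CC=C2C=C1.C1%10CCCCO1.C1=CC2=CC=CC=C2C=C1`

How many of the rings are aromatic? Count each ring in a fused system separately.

The SMILES encodes two fused six-membered rings, each with three alternating double bonds; one ring is all carbon and the other has one ring nitrogen; a six-membered saturated ring of five carbons and one oxygen; two fused six-membered carbon rings, each with three alternating C=C double bonds.
The fused 6/6-membered bicyclic (with one nitrogen) is a single π system with 10 sp² atoms and 10 π electrons from ring double bonds. 10 = 4(2)+2, so the system is aromatic and both rings count as aromatic (quinoline).
The 6-membered ring with one oxygen has only sp³ atoms, so it is not fully conjugated — not aromatic (tetrahydropyran).
The fused 6/6-membered bicyclic is a single π system with 10 sp² atoms and 10 π electrons from ring double bonds. 10 = 4(2)+2, so the system is aromatic and both rings count as aromatic (naphthalene).
4 of the 5 rings are aromatic. Total: 4.

4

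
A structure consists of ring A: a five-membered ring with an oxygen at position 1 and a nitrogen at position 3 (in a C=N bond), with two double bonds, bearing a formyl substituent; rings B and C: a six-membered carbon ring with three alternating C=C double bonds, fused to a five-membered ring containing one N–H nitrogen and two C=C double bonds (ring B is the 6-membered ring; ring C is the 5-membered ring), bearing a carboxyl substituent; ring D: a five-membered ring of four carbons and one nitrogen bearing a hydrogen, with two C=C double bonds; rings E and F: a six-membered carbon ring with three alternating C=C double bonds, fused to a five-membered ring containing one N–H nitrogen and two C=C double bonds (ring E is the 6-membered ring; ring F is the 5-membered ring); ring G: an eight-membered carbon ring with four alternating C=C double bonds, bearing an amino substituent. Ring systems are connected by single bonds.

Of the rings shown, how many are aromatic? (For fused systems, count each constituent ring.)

Ring A is fully conjugated (every ring atom contributes a p orbital); 2 ring double bonds (4 π electrons) plus a heteroatom lone pair (2) give 6 π electrons. 6 = 4(1)+2, so ring A is aromatic (oxazole).
Rings B and C form a fused bicyclic system (with one N–H) with 9 sp² atoms and 10 π electrons from ring double bonds plus a heteroatom lone pair. 10 = 4(2)+2, so the system is aromatic and both rings count as aromatic (indole).
Ring D is planar and fully conjugated; 2 ring double bonds (4 π electrons) plus a heteroatom lone pair (2) give 6 π electrons. Since 6 = 4n+2 (n=1), ring D is aromatic (pyrrole).
Rings E and F form a fused bicyclic system (with one N–H) with 9 sp² atoms and 10 π electrons from ring double bonds plus a heteroatom lone pair. 10 = 4(2)+2, so the system is aromatic and both rings count as aromatic (indole).
Ring G has only sp² ring atoms; a planar conformation would have a fully conjugated π system of 8 electrons. But 8 = 4(2), which is 4n not 4n+2, so ring G is not aromatic (cyclooctatetraene) — cyclooctatetraene distorts into a non-planar tub to avoid antiaromaticity.
Aromatic: A, B, C, D, E, F. Total: 6.

6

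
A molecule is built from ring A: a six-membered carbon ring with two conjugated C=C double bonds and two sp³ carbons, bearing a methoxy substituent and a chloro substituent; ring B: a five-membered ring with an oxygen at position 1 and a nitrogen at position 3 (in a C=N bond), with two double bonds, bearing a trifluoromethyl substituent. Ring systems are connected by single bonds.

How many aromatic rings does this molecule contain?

Ring A has two sp³ carbons, so it is not fully conjugated — not aromatic (1,3-cyclohexadiene).
Ring B is fully conjugated (every ring atom contributes a p orbital); 2 ring double bonds (4 π electrons) plus a heteroatom lone pair (2) give 6 π electrons. Since 6 = 4n+2 (n=1), ring B is aromatic (oxazole).
Aromatic: B. Total: 1.

1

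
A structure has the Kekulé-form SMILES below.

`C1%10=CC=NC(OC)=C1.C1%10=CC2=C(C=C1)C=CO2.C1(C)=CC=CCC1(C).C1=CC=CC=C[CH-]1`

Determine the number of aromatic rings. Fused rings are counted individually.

3

The SMILES encodes a six-membered ring of five carbons and one nitrogen with three alternating double bonds; a six-membered carbon ring with three alternating C=C double bonds, fused to a five-membered ring containing one oxygen and two C=C double bonds; a six-membered carbon ring with two conjugated C=C double bonds and two sp³ carbons; a seven-membered all-carbon ring bearing a negative charge on one carbon, with three C=C double bonds.
The 6-membered ring with one nitrogen is planar and fully conjugated; 3 ring double bonds give 6 π electrons. 6 = 4(1)+2, so it is aromatic (pyridine).
The fused 6/5-membered bicyclic (with one oxygen) is a single π system with 9 sp² atoms and 10 π electrons from ring double bonds plus a heteroatom lone pair. 10 = 4(2)+2, so the system is aromatic and both rings count as aromatic (benzofuran).
The 6-membered ring has two sp³ carbons, so it is not fully conjugated — not aromatic (1,3-cyclohexadiene).
The 7-membered ring has only sp² ring atoms; a planar conformation would have a fully conjugated π system of 8 electrons. But 8 = 4(2), which is 4n not 4n+2, so it is not aromatic (cycloheptatrienyl anion).
3 of the 5 rings are aromatic. Total: 3.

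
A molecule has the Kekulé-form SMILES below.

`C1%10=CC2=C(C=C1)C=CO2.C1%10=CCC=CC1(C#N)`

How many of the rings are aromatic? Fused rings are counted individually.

2

The SMILES encodes a six-membered carbon ring with three alternating C=C double bonds, fused to a five-membered ring containing one oxygen and two C=C double bonds; a six-membered carbon ring with two isolated C=C double bonds and two sp³ carbons.
The fused 6/5-membered bicyclic (with one oxygen) is a single π system with 9 sp² atoms and 10 π electrons from ring double bonds plus a heteroatom lone pair. 10 = 4(2)+2, so the system is aromatic and both rings count as aromatic (benzofuran).
The 6-membered ring has two sp³ carbons, so it is not fully conjugated — not aromatic (1,4-cyclohexadiene).
2 of the 3 rings are aromatic. Total: 2.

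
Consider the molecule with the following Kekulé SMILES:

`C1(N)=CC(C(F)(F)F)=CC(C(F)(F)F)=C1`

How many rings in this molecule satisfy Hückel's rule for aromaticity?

The SMILES encodes a six-membered carbon ring with three alternating C=C double bonds.
The 6-membered ring is fully conjugated (every ring atom contributes a p orbital); 3 ring double bonds give 6 π electrons. 6 = 4(1)+2, so it is aromatic (benzene).

1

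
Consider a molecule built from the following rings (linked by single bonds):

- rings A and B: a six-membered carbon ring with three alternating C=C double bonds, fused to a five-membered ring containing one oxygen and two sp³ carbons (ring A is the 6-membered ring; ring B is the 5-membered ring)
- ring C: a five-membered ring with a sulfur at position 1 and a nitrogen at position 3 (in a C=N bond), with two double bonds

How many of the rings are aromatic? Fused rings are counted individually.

Ring A has a continuous p-orbital overlap around the ring; 3 ring double bonds give 6 π electrons. 6 = 4(1)+2, so ring A is aromatic (benzene ring).
Ring B has two sp³ carbons, so it is not fully conjugated — not aromatic (oxolane ring).
Ring C is planar and fully conjugated; 2 ring double bonds (4 π electrons) plus a heteroatom lone pair (2) give 6 π electrons. That satisfies 4n+2 with n=1, so ring C is aromatic (thiazole).
Aromatic: A, C. Total: 2.

2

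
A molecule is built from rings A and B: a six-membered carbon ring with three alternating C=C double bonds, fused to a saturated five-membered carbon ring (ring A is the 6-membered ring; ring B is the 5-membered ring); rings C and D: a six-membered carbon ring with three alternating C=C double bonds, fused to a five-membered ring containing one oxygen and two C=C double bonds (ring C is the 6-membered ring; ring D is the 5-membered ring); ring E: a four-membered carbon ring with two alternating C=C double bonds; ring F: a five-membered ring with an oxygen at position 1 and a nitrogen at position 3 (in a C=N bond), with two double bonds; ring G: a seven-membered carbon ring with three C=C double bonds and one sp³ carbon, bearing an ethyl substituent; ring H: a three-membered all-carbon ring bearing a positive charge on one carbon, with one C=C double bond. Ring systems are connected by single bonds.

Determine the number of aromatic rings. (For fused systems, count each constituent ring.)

Ring A has a continuous p-orbital overlap around the ring; 3 ring double bonds give 6 π electrons. 6 = 4(1)+2, so ring A is aromatic (benzene ring).
Ring B has three sp³ carbons, so it is not fully conjugated — not aromatic (cyclopentane ring).
Rings C and D form a fused bicyclic system (with one oxygen) with 9 sp² atoms and 10 π electrons from ring double bonds plus a heteroatom lone pair. 10 = 4(2)+2, so the system is aromatic and both rings count as aromatic (benzofuran).
Ring E has only sp² ring atoms; a planar conformation would have a fully conjugated π system of 4 electrons. But 4 = 4(1), which is 4n not 4n+2, so ring E is not aromatic (cyclobutadiene) — cyclobutadiene is antiaromatic and distorts to a rectangle.
Ring F is planar and fully conjugated; 2 ring double bonds (4 π electrons) plus a heteroatom lone pair (2) give 6 π electrons. 6 = 4(1)+2, so ring F is aromatic (oxazole).
Ring G has one sp³ carbon, so it is not fully conjugated — not aromatic (cycloheptatriene).
Ring H is planar and fully conjugated; 1 ring double bond (2 π electrons) plus the carbocation's empty p orbital (0, but keeps the ring conjugated) give 2 π electrons. 2 = 4(0)+2, so ring H is aromatic (cyclopropenyl cation).
Aromatic: A, C, D, F, H. Total: 5.

5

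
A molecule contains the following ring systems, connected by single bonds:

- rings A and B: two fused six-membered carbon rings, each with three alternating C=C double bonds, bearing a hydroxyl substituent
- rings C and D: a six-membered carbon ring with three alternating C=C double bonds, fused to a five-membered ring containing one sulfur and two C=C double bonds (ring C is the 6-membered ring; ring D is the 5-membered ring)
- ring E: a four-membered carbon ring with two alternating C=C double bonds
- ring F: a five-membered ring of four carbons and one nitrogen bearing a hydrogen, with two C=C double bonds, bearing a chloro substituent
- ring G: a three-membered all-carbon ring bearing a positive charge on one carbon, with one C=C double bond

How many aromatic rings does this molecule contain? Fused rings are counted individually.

6

Rings A and B form a fused bicyclic system with 10 sp² atoms and 10 π electrons from ring double bonds. 10 = 4(2)+2, so the system is aromatic and both rings count as aromatic (naphthalene).
Rings C and D form a fused bicyclic system (with one sulfur) with 9 sp² atoms and 10 π electrons from ring double bonds plus a heteroatom lone pair. 10 = 4(2)+2, so the system is aromatic and both rings count as aromatic (benzothiophene).
Ring E has only sp² ring atoms; a planar conformation would have a fully conjugated π system of 4 electrons. But 4 = 4(1), which is 4n not 4n+2, so ring E is not aromatic (cyclobutadiene) — cyclobutadiene is antiaromatic and distorts to a rectangle.
Ring F is fully conjugated (every ring atom contributes a p orbital); 2 ring double bonds (4 π electrons) plus a heteroatom lone pair (2) give 6 π electrons. That satisfies 4n+2 with n=1, so ring F is aromatic (pyrrole).
Ring G is fully conjugated (every ring atom contributes a p orbital); 1 ring double bond (2 π electrons) plus the carbocation's empty p orbital (0, but keeps the ring conjugated) give 2 π electrons. That satisfies 4n+2 with n=0, so ring G is aromatic (cyclopropenyl cation).
Aromatic: A, B, C, D, F, G. Total: 6.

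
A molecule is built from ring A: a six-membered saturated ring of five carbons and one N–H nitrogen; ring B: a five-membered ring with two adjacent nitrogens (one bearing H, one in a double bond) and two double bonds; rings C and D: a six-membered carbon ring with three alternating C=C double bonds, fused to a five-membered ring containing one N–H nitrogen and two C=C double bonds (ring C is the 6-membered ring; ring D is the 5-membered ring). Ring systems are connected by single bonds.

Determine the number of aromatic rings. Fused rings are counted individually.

3

Ring A has only sp³ atoms, so it is not fully conjugated — not aromatic (piperidine).
Ring B is fully conjugated (every ring atom contributes a p orbital); 2 ring double bonds (4 π electrons) plus a heteroatom lone pair (2) give 6 π electrons. That satisfies 4n+2 with n=1, so ring B is aromatic (pyrazole).
Rings C and D form a fused bicyclic system (with one N–H) with 9 sp² atoms and 10 π electrons from ring double bonds plus a heteroatom lone pair. 10 = 4(2)+2, so the system is aromatic and both rings count as aromatic (indole).
Aromatic: B, C, D. Total: 3.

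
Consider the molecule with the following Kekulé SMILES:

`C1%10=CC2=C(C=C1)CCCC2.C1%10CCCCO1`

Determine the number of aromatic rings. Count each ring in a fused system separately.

1

The SMILES encodes a six-membered carbon ring with three alternating C=C double bonds, fused to a saturated six-membered carbon ring; a six-membered saturated ring of five carbons and one oxygen.
The 6-membered ring is planar and fully conjugated; 3 ring double bonds give 6 π electrons. 6 = 4(1)+2, so it is aromatic (benzene ring).
The second 6-membered ring has four sp³ carbons, so it is not fully conjugated — not aromatic (cyclohexane ring).
The 6-membered ring with one oxygen has only sp³ atoms, so it is not fully conjugated — not aromatic (tetrahydropyran).
1 of the 3 rings is aromatic. Total: 1.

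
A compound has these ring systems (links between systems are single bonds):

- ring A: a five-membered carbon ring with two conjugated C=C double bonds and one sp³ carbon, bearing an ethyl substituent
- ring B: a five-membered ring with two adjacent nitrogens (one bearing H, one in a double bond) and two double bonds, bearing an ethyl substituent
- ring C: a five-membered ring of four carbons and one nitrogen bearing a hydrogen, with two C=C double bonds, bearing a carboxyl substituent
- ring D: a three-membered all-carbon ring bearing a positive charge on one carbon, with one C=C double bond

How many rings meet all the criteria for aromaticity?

3

Ring A has one sp³ carbon, so it is not fully conjugated — not aromatic (cyclopentadiene).
Ring B has a continuous p-orbital overlap around the ring; 2 ring double bonds (4 π electrons) plus a heteroatom lone pair (2) give 6 π electrons. 6 = 4(1)+2, so ring B is aromatic (pyrazole).
Ring C is fully conjugated (every ring atom contributes a p orbital); 2 ring double bonds (4 π electrons) plus a heteroatom lone pair (2) give 6 π electrons. Since 6 = 4n+2 (n=1), ring C is aromatic (pyrrole).
Ring D is fully conjugated (every ring atom contributes a p orbital); 1 ring double bond (2 π electrons) plus the carbocation's empty p orbital (0, but keeps the ring conjugated) give 2 π electrons. 2 = 4(0)+2, so ring D is aromatic (cyclopropenyl cation).
Aromatic: B, C, D. Total: 3.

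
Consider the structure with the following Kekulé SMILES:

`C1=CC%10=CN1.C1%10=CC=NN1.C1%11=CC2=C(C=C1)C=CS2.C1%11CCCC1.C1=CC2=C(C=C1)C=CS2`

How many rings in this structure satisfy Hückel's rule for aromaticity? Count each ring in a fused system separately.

6

The SMILES encodes a five-membered ring of four carbons and one nitrogen bearing a hydrogen, with two C=C double bonds; a five-membered ring with two adjacent nitrogens (one bearing H, one in a double bond) and two double bonds; a six-membered carbon ring with three alternating C=C double bonds, fused to a five-membered ring containing one sulfur and two C=C double bonds; a five-membered saturated carbon ring; a six-membered carbon ring with three alternating C=C double bonds, fused to a five-membered ring containing one sulfur and two C=C double bonds.
The 5-membered ring with one N–H is fully conjugated (every ring atom contributes a p orbital); 2 ring double bonds (4 π electrons) plus a heteroatom lone pair (2) give 6 π electrons. 6 = 4(1)+2, so it is aromatic (pyrrole).
The 5-membered ring with two adjacent nitrogens (one N–H, one =N–) is planar and fully conjugated; 2 ring double bonds (4 π electrons) plus a heteroatom lone pair (2) give 6 π electrons. That satisfies 4n+2 with n=1, so it is aromatic (pyrazole).
The fused 6/5-membered bicyclic (with one sulfur) is a single π system with 9 sp² atoms and 10 π electrons from ring double bonds plus a heteroatom lone pair. 10 = 4(2)+2, so the system is aromatic and both rings count as aromatic (benzothiophene).
The 5-membered ring has only sp³ atoms, so it is not fully conjugated — not aromatic (cyclopentane).
The fused 6/5-membered bicyclic (with one sulfur) is a single π system with 9 sp² atoms and 10 π electrons from ring double bonds plus a heteroatom lone pair. 10 = 4(2)+2, so the system is aromatic and both rings count as aromatic (benzothiophene).
6 of the 7 rings are aromatic. Total: 6.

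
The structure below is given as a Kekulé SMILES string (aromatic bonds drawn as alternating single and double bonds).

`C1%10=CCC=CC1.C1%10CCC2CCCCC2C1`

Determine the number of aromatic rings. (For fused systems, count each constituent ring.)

The SMILES encodes a six-membered carbon ring with two isolated C=C double bonds and two sp³ carbons; two fused six-membered saturated carbon rings.
The 6-membered ring has two sp³ carbons, so it is not fully conjugated — not aromatic (1,4-cyclohexadiene).
The second 6-membered ring has only sp³ atoms, so it is not fully conjugated — not aromatic (cyclohexane ring).
The third 6-membered ring has only sp³ atoms, so it is not fully conjugated — not aromatic (cyclohexane ring).
None of the rings are aromatic. Total: 0.

0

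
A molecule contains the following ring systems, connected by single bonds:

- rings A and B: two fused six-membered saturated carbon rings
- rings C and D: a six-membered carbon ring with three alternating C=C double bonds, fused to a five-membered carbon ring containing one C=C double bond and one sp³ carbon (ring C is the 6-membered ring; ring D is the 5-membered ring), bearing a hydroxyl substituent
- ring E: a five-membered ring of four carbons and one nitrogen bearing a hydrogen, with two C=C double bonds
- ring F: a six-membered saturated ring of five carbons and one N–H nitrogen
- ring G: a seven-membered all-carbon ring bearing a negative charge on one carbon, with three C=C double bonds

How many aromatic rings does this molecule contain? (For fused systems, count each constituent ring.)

2

Ring A has only sp³ atoms, so it is not fully conjugated — not aromatic (cyclohexane ring).
Ring B has only sp³ atoms, so it is not fully conjugated — not aromatic (cyclohexane ring).
Ring C is planar and fully conjugated; 3 ring double bonds give 6 π electrons. 6 = 4(1)+2, so ring C is aromatic (benzene ring).
Ring D has one sp³ carbon, so it is not fully conjugated — not aromatic (cyclopentene ring).
Ring E is planar and fully conjugated; 2 ring double bonds (4 π electrons) plus a heteroatom lone pair (2) give 6 π electrons. That satisfies 4n+2 with n=1, so ring E is aromatic (pyrrole).
Ring F has only sp³ atoms, so it is not fully conjugated — not aromatic (piperidine).
Ring G has only sp² ring atoms; a planar conformation would have a fully conjugated π system of 8 electrons. But 8 = 4(2), which is 4n not 4n+2, so ring G is not aromatic (cycloheptatrienyl anion).
Aromatic: C, E. Total: 2.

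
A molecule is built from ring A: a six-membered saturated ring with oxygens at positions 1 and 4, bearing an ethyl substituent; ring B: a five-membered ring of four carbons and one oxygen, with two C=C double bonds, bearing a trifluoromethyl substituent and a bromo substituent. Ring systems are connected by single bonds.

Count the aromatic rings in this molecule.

1

Ring A has only sp³ atoms, so it is not fully conjugated — not aromatic (1,4-dioxane).
Ring B is planar and fully conjugated; 2 ring double bonds (4 π electrons) plus a heteroatom lone pair (2) give 6 π electrons. That satisfies 4n+2 with n=1, so ring B is aromatic (furan).
Aromatic: B. Total: 1.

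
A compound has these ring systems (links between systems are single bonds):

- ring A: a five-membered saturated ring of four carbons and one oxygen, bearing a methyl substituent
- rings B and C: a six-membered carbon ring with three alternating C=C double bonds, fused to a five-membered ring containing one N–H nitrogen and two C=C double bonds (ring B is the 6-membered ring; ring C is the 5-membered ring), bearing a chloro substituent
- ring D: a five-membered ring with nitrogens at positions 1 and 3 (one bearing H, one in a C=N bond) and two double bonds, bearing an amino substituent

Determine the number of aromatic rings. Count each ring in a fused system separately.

Ring A has only sp³ atoms, so it is not fully conjugated — not aromatic (tetrahydrofuran).
Rings B and C form a fused bicyclic system (with one N–H) with 9 sp² atoms and 10 π electrons from ring double bonds plus a heteroatom lone pair. 10 = 4(2)+2, so the system is aromatic and both rings count as aromatic (indole).
Ring D is planar and fully conjugated; 2 ring double bonds (4 π electrons) plus a heteroatom lone pair (2) give 6 π electrons. Since 6 = 4n+2 (n=1), ring D is aromatic (imidazole).
Aromatic: B, C, D. Total: 3.

3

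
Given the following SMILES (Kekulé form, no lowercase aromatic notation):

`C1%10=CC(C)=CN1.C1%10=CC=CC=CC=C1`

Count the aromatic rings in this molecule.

1

The SMILES encodes a five-membered ring of four carbons and one nitrogen bearing a hydrogen, with two C=C double bonds; an eight-membered carbon ring with four alternating C=C double bonds.
The 5-membered ring with one N–H is fully conjugated (every ring atom contributes a p orbital); 2 ring double bonds (4 π electrons) plus a heteroatom lone pair (2) give 6 π electrons. 6 = 4(1)+2, so it is aromatic (pyrrole).
The 8-membered ring has only sp² ring atoms; a planar conformation would have a fully conjugated π system of 8 electrons. But 8 = 4(2), which is 4n not 4n+2, so it is not aromatic (cyclooctatetraene) — cyclooctatetraene distorts into a non-planar tub to avoid antiaromaticity.
1 of the 2 rings is aromatic. Total: 1.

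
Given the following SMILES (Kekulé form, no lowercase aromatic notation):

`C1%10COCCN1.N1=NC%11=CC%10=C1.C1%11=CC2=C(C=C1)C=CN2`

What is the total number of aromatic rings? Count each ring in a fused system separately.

The SMILES encodes a six-membered saturated ring with an oxygen and an N–H nitrogen at positions 1 and 4; a six-membered ring with two adjacent nitrogens and three alternating double bonds; a six-membered carbon ring with three alternating C=C double bonds, fused to a five-membered ring containing one N–H nitrogen and two C=C double bonds.
The 6-membered ring with one oxygen and one N–H (1,4) has only sp³ atoms, so it is not fully conjugated — not aromatic (morpholine).
The 6-membered ring with two nitrogens (1,2) has a continuous p-orbital overlap around the ring; 3 ring double bonds give 6 π electrons. 6 = 4(1)+2, so it is aromatic (pyridazine).
The fused 6/5-membered bicyclic (with one N–H) is a single π system with 9 sp² atoms and 10 π electrons from ring double bonds plus a heteroatom lone pair. 10 = 4(2)+2, so the system is aromatic and both rings count as aromatic (indole).
3 of the 4 rings are aromatic. Total: 3.

3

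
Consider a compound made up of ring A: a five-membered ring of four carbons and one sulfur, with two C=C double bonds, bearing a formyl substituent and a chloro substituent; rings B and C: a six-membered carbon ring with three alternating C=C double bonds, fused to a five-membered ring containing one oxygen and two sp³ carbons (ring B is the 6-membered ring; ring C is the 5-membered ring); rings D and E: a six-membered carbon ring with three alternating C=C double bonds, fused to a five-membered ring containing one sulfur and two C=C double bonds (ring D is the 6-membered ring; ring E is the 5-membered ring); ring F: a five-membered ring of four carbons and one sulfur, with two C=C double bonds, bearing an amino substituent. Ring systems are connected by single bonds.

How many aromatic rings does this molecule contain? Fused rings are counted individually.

Ring A is fully conjugated (every ring atom contributes a p orbital); 2 ring double bonds (4 π electrons) plus a heteroatom lone pair (2) give 6 π electrons. Since 6 = 4n+2 (n=1), ring A is aromatic (thiophene).
Ring B has a continuous p-orbital overlap around the ring; 3 ring double bonds give 6 π electrons. 6 = 4(1)+2, so ring B is aromatic (benzene ring).
Ring C has two sp³ carbons, so it is not fully conjugated — not aromatic (oxolane ring).
Rings D and E form a fused bicyclic system (with one sulfur) with 9 sp² atoms and 10 π electrons from ring double bonds plus a heteroatom lone pair. 10 = 4(2)+2, so the system is aromatic and both rings count as aromatic (benzothiophene).
Ring F is fully conjugated (every ring atom contributes a p orbital); 2 ring double bonds (4 π electrons) plus a heteroatom lone pair (2) give 6 π electrons. That satisfies 4n+2 with n=1, so ring F is aromatic (thiophene).
Aromatic: A, B, D, E, F. Total: 5.

5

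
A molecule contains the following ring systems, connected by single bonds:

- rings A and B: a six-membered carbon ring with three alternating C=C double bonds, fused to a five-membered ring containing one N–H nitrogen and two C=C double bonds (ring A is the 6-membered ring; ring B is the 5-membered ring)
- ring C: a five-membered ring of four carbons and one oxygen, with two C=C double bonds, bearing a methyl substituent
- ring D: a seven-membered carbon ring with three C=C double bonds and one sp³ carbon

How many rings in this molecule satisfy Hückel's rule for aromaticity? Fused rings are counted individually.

Rings A and B form a fused bicyclic system (with one N–H) with 9 sp² atoms and 10 π electrons from ring double bonds plus a heteroatom lone pair. 10 = 4(2)+2, so the system is aromatic and both rings count as aromatic (indole).
Ring C is fully conjugated (every ring atom contributes a p orbital); 2 ring double bonds (4 π electrons) plus a heteroatom lone pair (2) give 6 π electrons. 6 = 4(1)+2, so ring C is aromatic (furan).
Ring D has one sp³ carbon, so it is not fully conjugated — not aromatic (cycloheptatriene).
Aromatic: A, B, C. Total: 3.

3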